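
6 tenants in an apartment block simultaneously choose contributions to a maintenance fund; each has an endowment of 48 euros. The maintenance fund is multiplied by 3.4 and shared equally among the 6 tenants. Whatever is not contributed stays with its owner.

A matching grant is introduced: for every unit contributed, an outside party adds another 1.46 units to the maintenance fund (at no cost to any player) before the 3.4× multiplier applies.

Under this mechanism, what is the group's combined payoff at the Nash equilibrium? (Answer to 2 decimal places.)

2408.83 euros

The effective private return per unit is now 3.4 × 2.46 / 6 = 1.3940 > 1, so every player's dominant strategy flips to full contribution.
So the Nash equilibrium is full contribution by all 6; the group earns 3.4 × 2.46 × 288 = 2408.83.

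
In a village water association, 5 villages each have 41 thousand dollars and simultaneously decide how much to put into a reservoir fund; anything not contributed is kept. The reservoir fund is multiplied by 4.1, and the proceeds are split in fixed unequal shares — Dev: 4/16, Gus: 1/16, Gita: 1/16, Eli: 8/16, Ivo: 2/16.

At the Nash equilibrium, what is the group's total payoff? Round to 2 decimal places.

Each unit j contributes comes back to j as 4.1 × (j's share), so j prefers to contribute only if that share exceeds 1/4.1 = 0.2439; otherwise keeping the unit dominates.
Dev and Eli are above the threshold, contributing 41 each; the remaining 3 contribute 0. Total contributed: 82.
The reservoir fund pays out 4.1 × 82 = 336.20 in total (split across the unequal shares, but the aggregate is all that matters for the group sum).
The 3 free-riders keep 41 each, adding 123. Group total = 123 + 336.20 = 459.20.

459.20 thousand dollars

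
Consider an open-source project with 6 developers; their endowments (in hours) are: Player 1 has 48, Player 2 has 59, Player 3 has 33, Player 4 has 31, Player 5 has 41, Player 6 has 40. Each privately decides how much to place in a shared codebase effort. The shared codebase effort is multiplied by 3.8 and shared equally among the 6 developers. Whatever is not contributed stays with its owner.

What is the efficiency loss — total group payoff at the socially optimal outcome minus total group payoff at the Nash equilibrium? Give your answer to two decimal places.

705.60 hours

The private return per contributed unit is 3.8/6 = 0.6333 < 1 for every player regardless of endowment, so the Nash equilibrium is zero contribution and the group total is Σ E_j = 48 + 59 + 33 + 31 + 41 + 40 = 252.
Each contributed unit returns 3.800 to the group, so the social optimum is full contribution by everyone: group total = 3.800 × 252 = 957.60.
Efficiency loss = (3.800 − 1) × 252 = 705.60.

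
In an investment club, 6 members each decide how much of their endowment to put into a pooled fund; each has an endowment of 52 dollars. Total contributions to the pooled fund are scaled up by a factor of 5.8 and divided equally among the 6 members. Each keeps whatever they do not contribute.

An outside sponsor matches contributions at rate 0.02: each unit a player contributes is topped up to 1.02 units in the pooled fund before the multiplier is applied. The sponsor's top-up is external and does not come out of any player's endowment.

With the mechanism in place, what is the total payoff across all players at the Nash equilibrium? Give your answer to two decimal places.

312.00 dollars

With the mechanism, a contributed unit returns 5.8 × 1.02 / 6 = 0.9860 per unit of net cost — still below 1 — so contributing 0 remains dominant for every player.
At the Nash equilibrium no one contributes; group total payoff = 6 × 52 = 312.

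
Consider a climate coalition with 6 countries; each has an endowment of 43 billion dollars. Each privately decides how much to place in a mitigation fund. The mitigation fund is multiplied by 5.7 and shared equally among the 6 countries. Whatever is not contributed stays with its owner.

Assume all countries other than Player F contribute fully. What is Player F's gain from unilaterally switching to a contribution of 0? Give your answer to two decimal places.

2.15 billion dollars

Switching from a contribution of 43 to 0 lets Player F keep an extra 43 billion dollars, but lowers the mitigation fund by 43, which costs Player F their own share of that drop: 5.7/6 × 43 = 40.85.
Net gain = 43 − 40.85 = 2.15. The private return per contributed unit (0.9500) is below 1, so free-riding is indeed the best response regardless of what the others do.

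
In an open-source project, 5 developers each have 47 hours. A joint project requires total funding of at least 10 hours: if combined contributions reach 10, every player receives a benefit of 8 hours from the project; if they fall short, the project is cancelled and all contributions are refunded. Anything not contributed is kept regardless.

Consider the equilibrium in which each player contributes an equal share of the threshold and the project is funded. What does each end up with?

Equal share of the threshold: 10/5 = 2.
At this profile no one gains by cutting their contribution: any cut drops the total below 10, the project is cancelled, contributions are refunded, and the deviator ends with 47, which is less than 47 − 2 + 8 = 53. Contributing more than 2 just wastes the excess. So contributing exactly 2 is a best response.
Each player's payoff: 47 − 2 + 8 = 53.

53 hours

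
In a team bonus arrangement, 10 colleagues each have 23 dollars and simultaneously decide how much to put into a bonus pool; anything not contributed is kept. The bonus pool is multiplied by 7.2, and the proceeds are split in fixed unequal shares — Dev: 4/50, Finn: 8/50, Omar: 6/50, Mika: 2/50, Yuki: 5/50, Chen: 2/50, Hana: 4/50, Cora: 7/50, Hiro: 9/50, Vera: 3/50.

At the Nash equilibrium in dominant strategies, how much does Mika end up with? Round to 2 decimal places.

42.87 dollars

Player j's private return per contributed unit is 7.2 × (j's share). Contributing is weakly dominant for j when that share is at least 1/7.2 = 0.1389, and contributing 0 is dominant otherwise.
Finn, Cora and Hiro clear that bar, contributing 23 each; the remaining 7 contribute 0. Total contributed: 69.
Mika keeps 23 and receives 7.2 × 69 × 2/50 = 19.87 from the bonus pool, for a payoff of 42.87.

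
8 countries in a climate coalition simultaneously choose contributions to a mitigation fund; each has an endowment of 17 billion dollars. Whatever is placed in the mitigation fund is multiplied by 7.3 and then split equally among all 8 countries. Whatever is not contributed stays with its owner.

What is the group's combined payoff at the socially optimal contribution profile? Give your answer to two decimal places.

Each contributed unit returns 7.300 to the group as a whole (0.9125 to each of 8 players), which exceeds 1, so the social optimum is full contribution: group total = 7.300 × 136 = 992.80.

992.80 billion dollars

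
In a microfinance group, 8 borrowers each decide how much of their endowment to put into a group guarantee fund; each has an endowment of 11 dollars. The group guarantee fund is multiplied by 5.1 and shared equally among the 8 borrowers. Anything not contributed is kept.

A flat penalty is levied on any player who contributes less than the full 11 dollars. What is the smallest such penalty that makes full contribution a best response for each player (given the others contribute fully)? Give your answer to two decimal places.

3.99 dollars

Given the others contribute fully, the best deviation is to contribute 0 (any partial contribution still incurs the fine and gives up units whose private return 0.6375 is below 1).
Deviating from 11 to 0 saves 11 dollars but forfeits the deviator's share of the drop in the group guarantee fund: 5.1/8 × 11 = 7.01.
So the deviation gain is 11 − 7.01 = 3.99, and the fine must be at least 3.99 dollars to wipe it out.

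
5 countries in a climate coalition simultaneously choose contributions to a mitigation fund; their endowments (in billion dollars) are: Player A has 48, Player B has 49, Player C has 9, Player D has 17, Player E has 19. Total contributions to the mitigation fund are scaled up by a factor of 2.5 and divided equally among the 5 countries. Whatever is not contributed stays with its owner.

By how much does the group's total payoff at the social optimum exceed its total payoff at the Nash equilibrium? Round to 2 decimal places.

The private return per contributed unit is 2.5/5 = 0.5000 < 1 for every player regardless of endowment, so the Nash equilibrium is zero contribution and the group total is Σ E_j = 48 + 49 + 9 + 17 + 19 = 142.
Each contributed unit returns 2.500 to the group, so the social optimum is full contribution by everyone: group total = 2.500 × 142 = 355.00.
Efficiency loss = (2.500 − 1) × 142 = 213.00.

213.00 billion dollars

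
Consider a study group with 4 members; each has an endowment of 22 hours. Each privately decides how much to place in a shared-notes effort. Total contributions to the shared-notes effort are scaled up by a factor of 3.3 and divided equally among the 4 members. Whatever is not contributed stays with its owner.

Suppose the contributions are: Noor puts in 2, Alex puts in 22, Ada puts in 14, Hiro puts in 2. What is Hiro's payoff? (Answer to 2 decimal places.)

Total contributed: 2 + 22 + 14 + 2 = 40.
Each receives 3.3 × 40 / 4 = 33.00 from the shared-notes effort.
Hiro keeps 22 − 2 = 20, so Hiro's payoff is 20 + 33.00 = 53.00.

53.00 hours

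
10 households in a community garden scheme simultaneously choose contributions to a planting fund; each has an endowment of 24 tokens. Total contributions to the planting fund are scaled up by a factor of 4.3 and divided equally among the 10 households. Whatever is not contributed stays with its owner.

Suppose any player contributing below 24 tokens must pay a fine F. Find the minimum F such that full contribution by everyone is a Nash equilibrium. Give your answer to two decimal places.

Given the others contribute fully, the best deviation is to contribute 0 (any partial contribution still incurs the fine and gives up units whose private return 0.4300 is below 1).
Deviating from 24 to 0 saves 24 tokens but forfeits the deviator's share of the drop in the planting fund: 4.3/10 × 24 = 10.32.
So the deviation gain is 24 − 10.32 = 13.68, and the fine must be at least 13.68 tokens to wipe it out.

13.68 tokens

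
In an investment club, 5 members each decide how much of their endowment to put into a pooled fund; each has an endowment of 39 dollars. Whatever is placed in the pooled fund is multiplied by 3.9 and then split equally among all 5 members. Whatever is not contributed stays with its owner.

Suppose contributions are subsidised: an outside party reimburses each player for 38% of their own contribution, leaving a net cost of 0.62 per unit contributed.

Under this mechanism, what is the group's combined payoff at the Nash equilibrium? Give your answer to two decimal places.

Under the mechanism each unit contributed yields (3.9/5) / 0.62 = 1.2581 back to its contributor per unit of net cost, which exceeds 1, making full contribution the dominant choice for everyone.
At the Nash equilibrium everyone contributes 39. Group total payoff = 5 × (39 × 0.38 + 3.9 × 39) = 834.60.

834.60 dollars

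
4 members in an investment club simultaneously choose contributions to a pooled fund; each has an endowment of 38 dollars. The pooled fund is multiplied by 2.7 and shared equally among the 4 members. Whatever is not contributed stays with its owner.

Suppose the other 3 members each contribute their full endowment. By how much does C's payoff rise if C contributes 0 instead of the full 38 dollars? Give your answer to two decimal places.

Switching from a contribution of 38 to 0 lets C keep an extra 38 dollars, but lowers the pooled fund by 38, which costs C their own share of that drop: 2.7/4 × 38 = 25.65.
Net gain = 38 − 25.65 = 12.35. The private return per contributed unit (0.6750) is below 1, so free-riding is indeed the best response regardless of what the others do.

12.35 dollars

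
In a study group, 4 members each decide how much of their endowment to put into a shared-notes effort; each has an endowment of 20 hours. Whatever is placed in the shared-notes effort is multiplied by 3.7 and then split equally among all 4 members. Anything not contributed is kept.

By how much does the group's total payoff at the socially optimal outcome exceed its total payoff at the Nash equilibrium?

216.00 hours

Each contributed unit returns 3.7/4 = 0.9250 to its contributor — below 1 — so contributing 0 is dominant for every player. At the Nash equilibrium everyone keeps their 20, and the group total is 4 × 20 = 80.
Each contributed unit returns 3.700 to the group as a whole (0.9250 to each of 4 players), which exceeds 1, so the social optimum is full contribution: group total = 3.700 × 80 = 296.00.
Efficiency loss = 296.00 − 80 = 216.00.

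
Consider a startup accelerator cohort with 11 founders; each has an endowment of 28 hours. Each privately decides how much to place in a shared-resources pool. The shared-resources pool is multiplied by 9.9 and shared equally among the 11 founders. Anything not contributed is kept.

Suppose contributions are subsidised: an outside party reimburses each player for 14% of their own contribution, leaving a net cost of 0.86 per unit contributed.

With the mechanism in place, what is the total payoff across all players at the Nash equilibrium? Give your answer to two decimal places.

3092.32 hours

The effective private return per unit is now (9.9/11) / 0.86 = 1.0465 > 1, so every player's dominant strategy flips to full contribution.
At the Nash equilibrium everyone contributes 28. Group total payoff = 11 × (28 × 0.14 + 9.9 × 28) = 3092.32.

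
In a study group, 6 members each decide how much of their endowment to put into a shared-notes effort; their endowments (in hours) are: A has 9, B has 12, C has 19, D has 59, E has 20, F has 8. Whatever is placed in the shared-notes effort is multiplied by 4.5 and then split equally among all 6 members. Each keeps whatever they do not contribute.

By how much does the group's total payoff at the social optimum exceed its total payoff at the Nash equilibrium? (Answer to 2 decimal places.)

The private return per contributed unit is 4.5/6 = 0.7500 < 1 for every player regardless of endowment, so the Nash equilibrium is zero contribution and the group total is Σ E_j = 9 + 12 + 19 + 59 + 20 + 8 = 127.
Each contributed unit returns 4.500 to the group, so the social optimum is full contribution by everyone: group total = 4.500 × 127 = 571.50.
Efficiency loss = (4.500 − 1) × 127 = 444.50.

444.50 hours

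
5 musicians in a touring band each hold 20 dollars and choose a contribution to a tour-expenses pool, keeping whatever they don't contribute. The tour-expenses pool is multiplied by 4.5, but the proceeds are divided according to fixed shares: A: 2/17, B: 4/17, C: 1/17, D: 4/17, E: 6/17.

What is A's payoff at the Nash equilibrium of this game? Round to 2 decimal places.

A player with share s gets back 4.5·s per unit contributed, so full contribution is dominant for anyone with s > 1/4.5 = 0.2222 and zero contribution is dominant for anyone below.
B, D and E clear that bar, contributing 20 each; the remaining 2 contribute 0. Total contributed: 60.
A keeps 20 and receives 4.5 × 60 × 2/17 = 31.76 from the tour-expenses pool, for a payoff of 51.76.

51.76 dollars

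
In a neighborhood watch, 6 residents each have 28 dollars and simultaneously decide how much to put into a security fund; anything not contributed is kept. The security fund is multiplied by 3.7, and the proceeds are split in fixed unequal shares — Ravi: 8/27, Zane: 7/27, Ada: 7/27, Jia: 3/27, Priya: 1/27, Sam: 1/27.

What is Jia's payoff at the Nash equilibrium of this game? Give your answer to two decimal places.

39.51 dollars

Player j's private return per contributed unit is 3.7 × (j's share). Contributing is weakly dominant for j when that share is at least 1/3.7 = 0.2703, and contributing 0 is dominant otherwise.
Only Ravi (8/27) clears that bar, contributing 28; the remaining 5 contribute 0. Total contributed: 28.
Jia keeps 28 and receives 3.7 × 28 × 3/27 = 11.51 from the security fund, for a payoff of 39.51.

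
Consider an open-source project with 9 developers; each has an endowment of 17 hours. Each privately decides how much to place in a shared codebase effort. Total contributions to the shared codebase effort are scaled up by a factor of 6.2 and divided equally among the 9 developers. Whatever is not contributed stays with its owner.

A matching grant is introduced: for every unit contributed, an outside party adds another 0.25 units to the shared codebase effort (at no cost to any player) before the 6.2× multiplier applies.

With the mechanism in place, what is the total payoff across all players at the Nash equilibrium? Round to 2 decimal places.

Even with the mechanism, each unit contributed returns only 6.2 × 1.25 / 9 = 0.8611 per unit of net cost, so contributing nothing is still dominant.
Everyone keeps their endowment and the group total is 9 × 17 = 153.

153.00 hours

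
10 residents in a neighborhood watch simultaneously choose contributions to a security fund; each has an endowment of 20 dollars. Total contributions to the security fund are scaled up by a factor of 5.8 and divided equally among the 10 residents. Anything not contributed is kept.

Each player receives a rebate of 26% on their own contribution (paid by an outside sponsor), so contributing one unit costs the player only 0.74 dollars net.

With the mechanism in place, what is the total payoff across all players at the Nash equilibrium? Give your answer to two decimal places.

200.00 dollars

With the mechanism, a contributed unit returns (5.8/10) / 0.74 = 0.7838 per unit of net cost — still below 1 — so contributing 0 remains dominant for every player.
At the Nash equilibrium no one contributes; group total payoff = 10 × 20 = 200.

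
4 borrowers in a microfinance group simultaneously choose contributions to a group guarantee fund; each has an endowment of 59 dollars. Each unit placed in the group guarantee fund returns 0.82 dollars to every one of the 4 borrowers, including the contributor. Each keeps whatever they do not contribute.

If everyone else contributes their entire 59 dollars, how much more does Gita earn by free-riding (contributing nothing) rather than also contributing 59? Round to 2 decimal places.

Switching from a contribution of 59 to 0 lets Gita keep an extra 59 dollars, but lowers the group guarantee fund by 59, which costs Gita their own share of that drop: 0.82 × 59 = 48.38.
Net gain = 59 − 48.38 = 10.62. The private return per contributed unit (0.82) is below 1, so free-riding is indeed the best response regardless of what the others do.

10.62 dollars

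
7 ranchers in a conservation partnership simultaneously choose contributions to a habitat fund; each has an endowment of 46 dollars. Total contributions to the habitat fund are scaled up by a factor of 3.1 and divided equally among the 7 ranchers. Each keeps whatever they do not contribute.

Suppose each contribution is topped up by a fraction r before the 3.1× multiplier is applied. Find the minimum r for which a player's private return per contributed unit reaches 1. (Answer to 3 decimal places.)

1.258

With matching at rate r, one contributed unit becomes (1 + r) in the habitat fund and returns 3.1 × (1 + r) / 7 to the contributor.
Setting this equal to 1: 1 + r = 7/3.1 = 2.2581.
So the minimum matching rate is r = 2.2581 − 1 = 1.258.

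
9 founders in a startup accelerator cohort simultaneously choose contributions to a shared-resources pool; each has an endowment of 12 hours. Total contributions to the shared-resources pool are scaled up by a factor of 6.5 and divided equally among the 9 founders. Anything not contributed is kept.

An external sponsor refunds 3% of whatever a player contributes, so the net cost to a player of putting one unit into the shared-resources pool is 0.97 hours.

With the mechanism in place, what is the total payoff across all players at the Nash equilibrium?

The effective private return is (6.5/9) / 0.97 = 0.7446, which is still under 1, so the mechanism doesn't change anyone's dominant strategy: zero contribution.
At the Nash equilibrium no one contributes; group total payoff = 9 × 12 = 108.

108.00 hours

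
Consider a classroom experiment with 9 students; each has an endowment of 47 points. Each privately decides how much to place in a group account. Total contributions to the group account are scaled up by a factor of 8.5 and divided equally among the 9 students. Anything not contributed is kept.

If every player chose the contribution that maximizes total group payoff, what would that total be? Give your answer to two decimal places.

3595.50 points

Each contributed unit returns 8.500 to the group as a whole (0.9444 to each of 9 players), which exceeds 1, so the social optimum is full contribution: group total = 8.500 × 423 = 3595.50.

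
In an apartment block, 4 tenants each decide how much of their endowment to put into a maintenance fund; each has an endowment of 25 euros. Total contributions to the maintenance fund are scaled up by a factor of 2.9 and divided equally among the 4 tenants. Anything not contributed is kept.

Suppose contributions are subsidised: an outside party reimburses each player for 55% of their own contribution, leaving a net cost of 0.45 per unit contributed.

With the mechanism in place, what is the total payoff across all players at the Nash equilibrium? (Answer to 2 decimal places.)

The effective private return per unit is now (2.9/4) / 0.45 = 1.6111 > 1, so every player's dominant strategy flips to full contribution.
At the Nash equilibrium everyone contributes 25. Group total payoff = 4 × (25 × 0.55 + 2.9 × 25) = 345.00.

345.00 euros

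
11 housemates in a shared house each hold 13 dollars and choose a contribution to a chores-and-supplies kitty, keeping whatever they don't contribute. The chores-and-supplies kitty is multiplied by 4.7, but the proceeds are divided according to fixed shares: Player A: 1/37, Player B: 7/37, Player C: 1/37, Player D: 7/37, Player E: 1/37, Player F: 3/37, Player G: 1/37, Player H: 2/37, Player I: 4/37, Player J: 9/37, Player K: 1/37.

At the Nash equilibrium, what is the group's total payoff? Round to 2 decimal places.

A player with share s gets back 4.7·s per unit contributed, so full contribution is dominant for anyone with s > 1/4.7 = 0.2128 and zero contribution is dominant for anyone below.
The only share above 0.2128 is Player J's 9/37, contributing 13; the remaining 10 contribute 0. Total contributed: 13.
The chores-and-supplies kitty pays out 4.7 × 13 = 61.10 in total (split across the unequal shares, but the aggregate is all that matters for the group sum).
The 10 free-riders keep 13 each, adding 130. Group total = 130 + 61.10 = 191.10.

191.10 dollars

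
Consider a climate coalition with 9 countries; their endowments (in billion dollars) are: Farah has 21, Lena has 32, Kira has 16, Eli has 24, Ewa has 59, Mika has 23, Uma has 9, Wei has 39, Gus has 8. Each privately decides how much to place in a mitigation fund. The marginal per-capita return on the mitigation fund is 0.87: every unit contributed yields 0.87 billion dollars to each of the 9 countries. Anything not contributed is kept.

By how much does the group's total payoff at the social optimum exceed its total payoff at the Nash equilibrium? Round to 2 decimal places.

1577.73 billion dollars

The private return per contributed unit is 0.87 < 1 for everyone, so the Nash equilibrium is zero contribution and the group total is Σ E_j = 21 + 32 + 16 + 24 + 59 + 23 + 9 + 39 + 8 = 231.
Each contributed unit returns 7.830 to the group, so the social optimum is full contribution by everyone: group total = 7.830 × 231 = 1808.73.
Efficiency loss = (7.830 − 1) × 231 = 1577.73.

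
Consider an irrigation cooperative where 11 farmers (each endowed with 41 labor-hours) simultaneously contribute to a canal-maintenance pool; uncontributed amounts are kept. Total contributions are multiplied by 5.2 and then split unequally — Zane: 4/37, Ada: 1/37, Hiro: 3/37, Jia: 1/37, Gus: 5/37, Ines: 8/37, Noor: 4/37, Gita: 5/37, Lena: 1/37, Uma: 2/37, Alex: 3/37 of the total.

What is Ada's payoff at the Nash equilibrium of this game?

A player with share s gets back 5.2·s per unit contributed, so full contribution is dominant for anyone with s > 1/5.2 = 0.1923 and zero contribution is dominant for anyone below.
Ines alone (share 8/37) is above the threshold, contributing 41; the remaining 10 contribute 0. Total contributed: 41.
Ada keeps 41 and receives 5.2 × 41 × 1/37 = 5.76 from the canal-maintenance pool, for a payoff of 46.76.

46.76 labor-hours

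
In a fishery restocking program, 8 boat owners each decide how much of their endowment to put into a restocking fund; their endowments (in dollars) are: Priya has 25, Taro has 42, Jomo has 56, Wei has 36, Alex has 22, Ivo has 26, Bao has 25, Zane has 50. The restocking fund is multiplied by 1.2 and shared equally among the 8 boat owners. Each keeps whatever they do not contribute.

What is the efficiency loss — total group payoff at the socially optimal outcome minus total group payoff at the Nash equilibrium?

56.40 dollars

The private return per contributed unit is 1.2/8 = 0.1500 < 1 for every player regardless of endowment, so the Nash equilibrium is zero contribution and the group total is Σ E_j = 25 + 42 + 56 + 36 + 22 + 26 + 25 + 50 = 282.
Each contributed unit returns 1.200 to the group, so the social optimum is full contribution by everyone: group total = 1.200 × 282 = 338.40.
Efficiency loss = (1.200 − 1) × 282 = 56.40.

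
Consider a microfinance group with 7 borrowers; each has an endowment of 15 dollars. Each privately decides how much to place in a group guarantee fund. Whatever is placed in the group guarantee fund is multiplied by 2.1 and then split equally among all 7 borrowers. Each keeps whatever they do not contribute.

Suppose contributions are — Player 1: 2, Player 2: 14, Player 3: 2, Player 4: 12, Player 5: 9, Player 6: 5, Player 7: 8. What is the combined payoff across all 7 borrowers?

162.20 dollars

Total contributed: 2 + 14 + 2 + 12 + 9 + 5 + 8 = 52; total kept: 7 × 15 − 52 = 53.
The group guarantee fund pays out 2.1 × 52 = 109.20 in aggregate.
Group total = 53 + 109.20 = 162.20.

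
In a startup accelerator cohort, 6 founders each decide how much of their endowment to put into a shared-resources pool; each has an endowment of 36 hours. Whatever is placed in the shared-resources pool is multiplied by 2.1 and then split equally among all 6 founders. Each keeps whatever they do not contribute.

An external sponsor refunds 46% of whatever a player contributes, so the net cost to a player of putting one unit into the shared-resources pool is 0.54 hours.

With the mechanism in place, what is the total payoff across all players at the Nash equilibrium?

216.00 hours

The effective private return is (2.1/6) / 0.54 = 0.6481, which is still under 1, so the mechanism doesn't change anyone's dominant strategy: zero contribution.
At the Nash equilibrium no one contributes; group total payoff = 6 × 36 = 216.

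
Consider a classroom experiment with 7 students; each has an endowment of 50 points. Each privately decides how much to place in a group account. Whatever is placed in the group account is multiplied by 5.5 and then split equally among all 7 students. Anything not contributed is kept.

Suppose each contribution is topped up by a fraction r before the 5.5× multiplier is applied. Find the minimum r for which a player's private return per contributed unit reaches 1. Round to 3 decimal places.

With matching at rate r, one contributed unit becomes (1 + r) in the group account and returns 5.5 × (1 + r) / 7 to the contributor.
Setting this equal to 1: 1 + r = 7/5.5 = 1.2727.
So the minimum matching rate is r = 1.2727 − 1 = 0.273.

0.273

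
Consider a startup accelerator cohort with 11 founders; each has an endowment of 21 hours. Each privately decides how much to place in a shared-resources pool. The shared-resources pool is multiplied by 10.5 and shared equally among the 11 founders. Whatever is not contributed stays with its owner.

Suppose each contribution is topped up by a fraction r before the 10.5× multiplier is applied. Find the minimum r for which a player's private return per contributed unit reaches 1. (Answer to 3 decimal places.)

With matching at rate r, one contributed unit becomes (1 + r) in the shared-resources pool and returns 10.5 × (1 + r) / 11 to the contributor.
Setting this equal to 1: 1 + r = 11/10.5 = 1.0476.
So the minimum matching rate is r = 1.0476 − 1 = 0.048.

0.048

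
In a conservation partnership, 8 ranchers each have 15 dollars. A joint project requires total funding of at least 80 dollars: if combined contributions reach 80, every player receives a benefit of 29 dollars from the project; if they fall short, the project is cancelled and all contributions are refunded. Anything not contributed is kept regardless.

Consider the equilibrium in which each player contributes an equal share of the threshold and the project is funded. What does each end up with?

Equal share of the threshold: 80/8 = 10.
At this profile no one gains by cutting their contribution: any cut drops the total below 80, the project is cancelled, contributions are refunded, and the deviator ends with 15, which is less than 15 − 10 + 29 = 34. Contributing more than 10 just wastes the excess. So contributing exactly 10 is a best response.
Each player's payoff: 15 − 10 + 29 = 34.

34 dollars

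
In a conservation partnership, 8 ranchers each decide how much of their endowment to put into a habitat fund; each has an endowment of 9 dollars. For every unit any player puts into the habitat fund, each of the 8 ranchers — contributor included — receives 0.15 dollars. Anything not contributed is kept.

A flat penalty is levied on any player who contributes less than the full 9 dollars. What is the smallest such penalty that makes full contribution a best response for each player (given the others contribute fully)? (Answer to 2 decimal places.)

Given the others contribute fully, the best deviation is to contribute 0 (any partial contribution still incurs the fine and gives up units whose private return 0.15 is below 1).
Deviating from 9 to 0 saves 9 dollars but forfeits the deviator's share of the drop in the habitat fund: 0.15 × 9 = 1.35.
So the deviation gain is 9 − 1.35 = 7.65, and the fine must be at least 7.65 dollars to wipe it out.

7.65 dollars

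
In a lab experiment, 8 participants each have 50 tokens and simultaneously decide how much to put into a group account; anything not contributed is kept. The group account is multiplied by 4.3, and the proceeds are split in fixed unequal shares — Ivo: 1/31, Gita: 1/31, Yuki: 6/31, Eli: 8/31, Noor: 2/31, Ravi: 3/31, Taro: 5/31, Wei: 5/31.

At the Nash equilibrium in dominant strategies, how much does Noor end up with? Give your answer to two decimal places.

A player with share s gets back 4.3·s per unit contributed, so full contribution is dominant for anyone with s > 1/4.3 = 0.2326 and zero contribution is dominant for anyone below.
Only Eli (8/31) clears that bar, contributing 50; the remaining 7 contribute 0. Total contributed: 50.
Noor keeps 50 and receives 4.3 × 50 × 2/31 = 13.87 from the group account, for a payoff of 63.87.

63.87 tokens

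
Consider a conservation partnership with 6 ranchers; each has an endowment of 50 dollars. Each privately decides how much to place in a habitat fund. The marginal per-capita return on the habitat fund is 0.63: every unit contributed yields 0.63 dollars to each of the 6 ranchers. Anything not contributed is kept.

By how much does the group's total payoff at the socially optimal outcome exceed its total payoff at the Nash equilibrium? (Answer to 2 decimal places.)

834.00 dollars

The private return per contributed unit is 0.63 < 1, so contributing 0 is dominant for every player. At the Nash equilibrium everyone keeps their 50, and the group total is 6 × 50 = 300.
Each contributed unit returns 3.780 to the group as a whole (0.63 to each of 6 players), which exceeds 1, so the social optimum is full contribution: group total = 3.780 × 300 = 1134.00.
Efficiency loss = 1134.00 − 300 = 834.00.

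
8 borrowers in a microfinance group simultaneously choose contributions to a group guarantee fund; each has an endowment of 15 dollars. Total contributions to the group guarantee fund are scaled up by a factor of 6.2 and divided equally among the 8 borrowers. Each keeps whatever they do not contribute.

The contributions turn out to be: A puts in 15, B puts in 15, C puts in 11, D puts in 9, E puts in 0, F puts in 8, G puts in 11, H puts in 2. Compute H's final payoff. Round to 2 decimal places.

68.03 dollars

Total contributed: 15 + 15 + 11 + 9 + 0 + 8 + 11 + 2 = 71.
Each receives 6.2 × 71 / 8 = 55.03 from the group guarantee fund.
H keeps 15 − 2 = 13, so H's payoff is 13 + 55.03 = 68.03.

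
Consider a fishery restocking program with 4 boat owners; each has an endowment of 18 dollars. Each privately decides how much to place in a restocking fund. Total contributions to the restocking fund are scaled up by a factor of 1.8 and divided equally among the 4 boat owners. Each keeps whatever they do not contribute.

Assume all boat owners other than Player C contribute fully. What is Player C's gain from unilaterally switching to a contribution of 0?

Switching from a contribution of 18 to 0 lets Player C keep an extra 18 dollars, but lowers the restocking fund by 18, which costs Player C their own share of that drop: 1.8/4 × 18 = 8.10.
Net gain = 18 − 8.10 = 9.90. The private return per contributed unit (0.4500) is below 1, so free-riding is indeed the best response regardless of what the others do.

9.90 dollars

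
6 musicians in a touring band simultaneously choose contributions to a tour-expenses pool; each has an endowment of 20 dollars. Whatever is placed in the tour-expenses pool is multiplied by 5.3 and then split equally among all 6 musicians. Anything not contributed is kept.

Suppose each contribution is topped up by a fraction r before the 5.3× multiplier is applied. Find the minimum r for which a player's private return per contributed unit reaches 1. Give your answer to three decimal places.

0.132

With matching at rate r, one contributed unit becomes (1 + r) in the tour-expenses pool and returns 5.3 × (1 + r) / 6 to the contributor.
Setting this equal to 1: 1 + r = 6/5.3 = 1.1321.
So the minimum matching rate is r = 1.1321 − 1 = 0.132.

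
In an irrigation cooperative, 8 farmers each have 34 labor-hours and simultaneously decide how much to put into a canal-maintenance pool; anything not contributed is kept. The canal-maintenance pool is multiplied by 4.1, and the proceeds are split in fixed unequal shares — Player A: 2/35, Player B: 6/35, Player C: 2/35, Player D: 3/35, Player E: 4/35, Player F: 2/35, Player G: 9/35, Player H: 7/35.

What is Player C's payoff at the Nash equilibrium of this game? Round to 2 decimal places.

41.97 labor-hours

Player j's private return per contributed unit is 4.1 × (j's share). Contributing is weakly dominant for j when that share is at least 1/4.1 = 0.2439, and contributing 0 is dominant otherwise.
Player G alone (share 9/35) is above the threshold, contributing 34; the remaining 7 contribute 0. Total contributed: 34.
Player C keeps 34 and receives 4.1 × 34 × 2/35 = 7.97 from the canal-maintenance pool, for a payoff of 41.97.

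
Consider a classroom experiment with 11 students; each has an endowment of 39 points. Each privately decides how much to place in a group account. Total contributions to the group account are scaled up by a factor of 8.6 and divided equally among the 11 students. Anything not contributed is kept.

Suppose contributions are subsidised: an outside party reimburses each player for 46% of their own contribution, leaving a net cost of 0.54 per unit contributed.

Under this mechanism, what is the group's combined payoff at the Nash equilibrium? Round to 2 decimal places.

3886.74 points

Under the mechanism each unit contributed yields (8.6/11) / 0.54 = 1.4478 back to its contributor per unit of net cost, which exceeds 1, making full contribution the dominant choice for everyone.
So the Nash equilibrium is full contribution by all 11; the group earns 11 × (39 × 0.46 + 8.6 × 39) = 3886.74.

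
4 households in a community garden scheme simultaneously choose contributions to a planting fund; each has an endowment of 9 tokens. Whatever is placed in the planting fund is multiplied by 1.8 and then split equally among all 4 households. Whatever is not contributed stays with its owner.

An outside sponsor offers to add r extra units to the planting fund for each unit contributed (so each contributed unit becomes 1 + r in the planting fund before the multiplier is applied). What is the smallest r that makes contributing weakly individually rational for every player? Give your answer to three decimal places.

With matching at rate r, one contributed unit becomes (1 + r) in the planting fund and returns 1.8 × (1 + r) / 4 to the contributor.
Setting this equal to 1: 1 + r = 4/1.8 = 2.2222.
So the minimum matching rate is r = 2.2222 − 1 = 1.222.

1.222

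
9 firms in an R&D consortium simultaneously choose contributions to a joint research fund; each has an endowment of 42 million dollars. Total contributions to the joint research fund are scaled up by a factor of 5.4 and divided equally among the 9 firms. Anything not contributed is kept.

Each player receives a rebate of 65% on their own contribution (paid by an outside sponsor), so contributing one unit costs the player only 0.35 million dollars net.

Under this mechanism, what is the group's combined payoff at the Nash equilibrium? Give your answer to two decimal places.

2286.90 million dollars

With the mechanism, a contributed unit returns (5.4/9) / 0.35 = 1.7143 per unit of net cost to the contributor — now above 1 — so contributing fully is weakly dominant for every player.
At the Nash equilibrium everyone contributes 42. Group total payoff = 9 × (42 × 0.65 + 5.4 × 42) = 2286.90.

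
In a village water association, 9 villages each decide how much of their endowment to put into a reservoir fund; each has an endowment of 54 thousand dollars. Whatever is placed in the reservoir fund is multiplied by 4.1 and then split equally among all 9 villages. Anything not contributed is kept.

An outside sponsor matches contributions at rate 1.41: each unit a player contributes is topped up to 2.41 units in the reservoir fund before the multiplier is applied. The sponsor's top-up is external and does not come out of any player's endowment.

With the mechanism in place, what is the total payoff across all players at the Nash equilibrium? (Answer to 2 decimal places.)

4802.17 thousand dollars

Under the mechanism each unit contributed yields 4.1 × 2.41 / 9 = 1.0979 back to its contributor per unit of net cost, which exceeds 1, making full contribution the dominant choice for everyone.
At the Nash equilibrium everyone contributes 54. Group total payoff = 4.1 × 2.41 × 486 = 4802.17.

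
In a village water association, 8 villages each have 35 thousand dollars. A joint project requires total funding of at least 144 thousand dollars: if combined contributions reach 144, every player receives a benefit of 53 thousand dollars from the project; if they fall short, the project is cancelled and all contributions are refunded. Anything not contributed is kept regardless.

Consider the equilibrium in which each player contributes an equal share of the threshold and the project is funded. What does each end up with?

Equal share of the threshold: 144/8 = 18.
At this profile no one gains by cutting their contribution: any cut drops the total below 144, the project is cancelled, contributions are refunded, and the deviator ends with 35, which is less than 35 − 18 + 53 = 70. Contributing more than 18 just wastes the excess. So contributing exactly 18 is a best response.
Each player's payoff: 35 − 18 + 53 = 70.

70 thousand dollars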